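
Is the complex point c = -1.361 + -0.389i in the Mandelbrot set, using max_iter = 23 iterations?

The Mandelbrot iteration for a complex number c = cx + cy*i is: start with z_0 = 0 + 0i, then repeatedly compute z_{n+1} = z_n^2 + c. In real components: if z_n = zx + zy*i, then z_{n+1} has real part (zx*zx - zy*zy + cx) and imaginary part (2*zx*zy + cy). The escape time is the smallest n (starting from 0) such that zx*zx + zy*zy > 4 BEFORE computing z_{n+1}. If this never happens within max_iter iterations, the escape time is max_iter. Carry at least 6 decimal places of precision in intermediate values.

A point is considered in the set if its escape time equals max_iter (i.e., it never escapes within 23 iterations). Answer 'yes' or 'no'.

z_0 = 0 + 0i, c = -1.3610 + -0.3890i
Iter 1: z = -1.3610 + -0.3890i, |z|^2 = 2.0036
Iter 2: z = 0.3400 + 0.6699i, |z|^2 = 0.5643
Iter 3: z = -1.6941 + 0.0665i, |z|^2 = 2.8744
Iter 4: z = 1.5046 + -0.6143i, |z|^2 = 2.6412
Iter 5: z = 0.5254 + -2.2376i, |z|^2 = 5.2830
Escaped at iteration 5

Answer: no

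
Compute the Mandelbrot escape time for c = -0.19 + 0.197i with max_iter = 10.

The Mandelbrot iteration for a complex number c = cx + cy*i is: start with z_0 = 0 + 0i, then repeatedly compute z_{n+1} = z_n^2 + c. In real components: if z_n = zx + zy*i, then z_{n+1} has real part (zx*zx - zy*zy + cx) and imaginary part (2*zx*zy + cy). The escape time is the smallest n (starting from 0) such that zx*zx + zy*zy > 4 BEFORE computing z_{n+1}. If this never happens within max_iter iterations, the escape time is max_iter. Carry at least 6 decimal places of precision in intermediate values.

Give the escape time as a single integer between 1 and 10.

Answer: 10

Derivation:
z_0 = 0 + 0i, c = -0.1900 + 0.1970i
Iter 1: z = -0.1900 + 0.1970i, |z|^2 = 0.0749
Iter 2: z = -0.1927 + 0.1221i, |z|^2 = 0.0521
Iter 3: z = -0.1678 + 0.1499i, |z|^2 = 0.0506
Iter 4: z = -0.1843 + 0.1467i, |z|^2 = 0.0555
Iter 5: z = -0.1775 + 0.1429i, |z|^2 = 0.0519
Iter 6: z = -0.1789 + 0.1463i, |z|^2 = 0.0534
Iter 7: z = -0.1794 + 0.1447i, |z|^2 = 0.0531
Iter 8: z = -0.1788 + 0.1451i, |z|^2 = 0.0530
Iter 9: z = -0.1791 + 0.1451i, |z|^2 = 0.0531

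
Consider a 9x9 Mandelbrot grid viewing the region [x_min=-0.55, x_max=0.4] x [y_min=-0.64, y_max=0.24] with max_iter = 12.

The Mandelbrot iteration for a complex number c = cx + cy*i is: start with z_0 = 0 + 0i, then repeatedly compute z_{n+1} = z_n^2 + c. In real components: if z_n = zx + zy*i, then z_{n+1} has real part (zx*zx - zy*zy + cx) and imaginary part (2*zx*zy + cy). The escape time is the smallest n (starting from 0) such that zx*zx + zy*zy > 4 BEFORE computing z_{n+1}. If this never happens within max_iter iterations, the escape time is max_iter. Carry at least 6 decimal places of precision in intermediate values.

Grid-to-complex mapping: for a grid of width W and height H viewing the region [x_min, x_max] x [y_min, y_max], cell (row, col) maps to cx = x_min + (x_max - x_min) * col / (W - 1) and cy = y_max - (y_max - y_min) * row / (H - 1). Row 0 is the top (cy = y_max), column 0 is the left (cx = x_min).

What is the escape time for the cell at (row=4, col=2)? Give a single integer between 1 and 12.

Answer: 12

Derivation:
z_0 = 0 + 0i, c = -0.3125 + -0.2000i
Iter 1: z = -0.3125 + -0.2000i, |z|^2 = 0.1377
Iter 2: z = -0.2548 + -0.0750i, |z|^2 = 0.0706
Iter 3: z = -0.2532 + -0.1618i, |z|^2 = 0.0903
Iter 4: z = -0.2746 + -0.1181i, |z|^2 = 0.0893
Iter 5: z = -0.2511 + -0.1352i, |z|^2 = 0.0813
Iter 6: z = -0.2677 + -0.1321i, |z|^2 = 0.0891
Iter 7: z = -0.2583 + -0.1292i, |z|^2 = 0.0834
Iter 8: z = -0.2625 + -0.1332i, |z|^2 = 0.0867
Iter 9: z = -0.2613 + -0.1301i, |z|^2 = 0.0852
Iter 10: z = -0.2611 + -0.1320i, |z|^2 = 0.0856
Iter 11: z = -0.2618 + -0.1311i, |z|^2 = 0.0857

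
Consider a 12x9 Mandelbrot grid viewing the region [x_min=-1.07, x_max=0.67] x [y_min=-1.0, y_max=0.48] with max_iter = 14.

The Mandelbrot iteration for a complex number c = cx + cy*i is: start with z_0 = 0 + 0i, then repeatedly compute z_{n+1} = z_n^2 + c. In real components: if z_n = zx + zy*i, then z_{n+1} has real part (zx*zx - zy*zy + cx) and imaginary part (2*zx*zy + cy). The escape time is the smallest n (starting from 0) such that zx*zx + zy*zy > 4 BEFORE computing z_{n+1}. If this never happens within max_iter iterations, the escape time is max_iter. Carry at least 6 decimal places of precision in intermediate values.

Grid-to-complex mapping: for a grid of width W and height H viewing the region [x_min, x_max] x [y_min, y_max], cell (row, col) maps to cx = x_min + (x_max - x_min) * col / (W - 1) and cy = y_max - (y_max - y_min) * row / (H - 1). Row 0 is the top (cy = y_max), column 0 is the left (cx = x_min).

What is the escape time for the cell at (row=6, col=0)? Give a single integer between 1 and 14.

z_0 = 0 + 0i, c = -1.0700 + -0.6300i
Iter 1: z = -1.0700 + -0.6300i, |z|^2 = 1.5418
Iter 2: z = -0.3220 + 0.7182i, |z|^2 = 0.6195
Iter 3: z = -1.4821 + -1.0925i, |z|^2 = 3.3903
Iter 4: z = -0.0669 + 2.6085i, |z|^2 = 6.8088
Escaped at iteration 4

Answer: 4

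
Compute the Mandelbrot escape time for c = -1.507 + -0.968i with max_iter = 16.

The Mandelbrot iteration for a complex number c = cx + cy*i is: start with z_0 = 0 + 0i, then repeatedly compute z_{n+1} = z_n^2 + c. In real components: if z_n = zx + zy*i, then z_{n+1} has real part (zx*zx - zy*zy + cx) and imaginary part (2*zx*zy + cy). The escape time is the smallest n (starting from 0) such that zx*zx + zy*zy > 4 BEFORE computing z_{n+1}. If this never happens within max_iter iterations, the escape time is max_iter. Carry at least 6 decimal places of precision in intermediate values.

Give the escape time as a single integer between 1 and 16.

z_0 = 0 + 0i, c = -1.5070 + -0.9680i
Iter 1: z = -1.5070 + -0.9680i, |z|^2 = 3.2081
Iter 2: z = -0.1730 + 1.9496i, |z|^2 = 3.8307
Iter 3: z = -5.2778 + -1.6424i, |z|^2 = 30.5532
Escaped at iteration 3

Answer: 3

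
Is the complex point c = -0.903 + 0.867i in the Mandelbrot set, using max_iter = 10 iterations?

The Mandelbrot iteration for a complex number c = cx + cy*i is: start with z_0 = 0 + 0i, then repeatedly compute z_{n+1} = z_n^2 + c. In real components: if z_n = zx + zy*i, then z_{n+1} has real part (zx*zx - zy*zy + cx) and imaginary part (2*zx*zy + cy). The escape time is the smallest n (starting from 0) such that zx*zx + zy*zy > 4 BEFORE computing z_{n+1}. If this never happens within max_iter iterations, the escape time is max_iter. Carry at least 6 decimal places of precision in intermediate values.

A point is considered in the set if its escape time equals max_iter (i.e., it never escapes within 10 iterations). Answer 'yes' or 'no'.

Answer: no

Derivation:
z_0 = 0 + 0i, c = -0.9030 + 0.8670i
Iter 1: z = -0.9030 + 0.8670i, |z|^2 = 1.5671
Iter 2: z = -0.8393 + -0.6988i, |z|^2 = 1.1927
Iter 3: z = -0.6869 + 2.0400i, |z|^2 = 4.6334
Escaped at iteration 3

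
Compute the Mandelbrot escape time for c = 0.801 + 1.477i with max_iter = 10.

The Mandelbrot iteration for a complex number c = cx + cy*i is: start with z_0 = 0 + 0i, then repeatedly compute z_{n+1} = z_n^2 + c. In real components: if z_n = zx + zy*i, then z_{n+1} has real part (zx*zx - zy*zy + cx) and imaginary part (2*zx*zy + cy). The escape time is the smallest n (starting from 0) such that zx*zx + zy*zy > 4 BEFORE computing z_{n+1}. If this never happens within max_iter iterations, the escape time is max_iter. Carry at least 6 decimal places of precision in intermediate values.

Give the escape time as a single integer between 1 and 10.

z_0 = 0 + 0i, c = 0.8010 + 1.4770i
Iter 1: z = 0.8010 + 1.4770i, |z|^2 = 2.8231
Iter 2: z = -0.7389 + 3.8432i, |z|^2 = 15.3158
Escaped at iteration 2

Answer: 2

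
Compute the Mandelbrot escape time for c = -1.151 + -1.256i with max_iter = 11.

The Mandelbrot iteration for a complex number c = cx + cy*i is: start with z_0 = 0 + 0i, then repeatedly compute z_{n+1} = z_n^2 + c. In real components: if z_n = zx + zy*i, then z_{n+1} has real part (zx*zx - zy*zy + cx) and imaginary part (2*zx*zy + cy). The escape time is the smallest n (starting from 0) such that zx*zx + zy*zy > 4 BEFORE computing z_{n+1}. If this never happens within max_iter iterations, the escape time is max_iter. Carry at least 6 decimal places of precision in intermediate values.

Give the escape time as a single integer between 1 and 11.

z_0 = 0 + 0i, c = -1.1510 + -1.2560i
Iter 1: z = -1.1510 + -1.2560i, |z|^2 = 2.9023
Iter 2: z = -1.4037 + 1.6353i, |z|^2 = 4.6447
Escaped at iteration 2

Answer: 2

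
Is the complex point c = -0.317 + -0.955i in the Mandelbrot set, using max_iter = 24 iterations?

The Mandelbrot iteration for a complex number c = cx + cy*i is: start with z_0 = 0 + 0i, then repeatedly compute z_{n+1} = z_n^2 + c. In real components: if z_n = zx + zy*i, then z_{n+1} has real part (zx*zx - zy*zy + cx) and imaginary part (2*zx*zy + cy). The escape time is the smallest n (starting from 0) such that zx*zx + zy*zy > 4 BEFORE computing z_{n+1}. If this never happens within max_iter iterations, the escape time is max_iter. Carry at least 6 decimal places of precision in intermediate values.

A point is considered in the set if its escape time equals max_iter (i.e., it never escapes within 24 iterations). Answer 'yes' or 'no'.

Answer: no

Derivation:
z_0 = 0 + 0i, c = -0.3170 + -0.9550i
Iter 1: z = -0.3170 + -0.9550i, |z|^2 = 1.0125
Iter 2: z = -1.1285 + -0.3495i, |z|^2 = 1.3958
Iter 3: z = 0.8344 + -0.1661i, |z|^2 = 0.7238
Iter 4: z = 0.3517 + -1.2322i, |z|^2 = 1.6419
Iter 5: z = -1.7116 + -1.8217i, |z|^2 = 6.2479
Escaped at iteration 5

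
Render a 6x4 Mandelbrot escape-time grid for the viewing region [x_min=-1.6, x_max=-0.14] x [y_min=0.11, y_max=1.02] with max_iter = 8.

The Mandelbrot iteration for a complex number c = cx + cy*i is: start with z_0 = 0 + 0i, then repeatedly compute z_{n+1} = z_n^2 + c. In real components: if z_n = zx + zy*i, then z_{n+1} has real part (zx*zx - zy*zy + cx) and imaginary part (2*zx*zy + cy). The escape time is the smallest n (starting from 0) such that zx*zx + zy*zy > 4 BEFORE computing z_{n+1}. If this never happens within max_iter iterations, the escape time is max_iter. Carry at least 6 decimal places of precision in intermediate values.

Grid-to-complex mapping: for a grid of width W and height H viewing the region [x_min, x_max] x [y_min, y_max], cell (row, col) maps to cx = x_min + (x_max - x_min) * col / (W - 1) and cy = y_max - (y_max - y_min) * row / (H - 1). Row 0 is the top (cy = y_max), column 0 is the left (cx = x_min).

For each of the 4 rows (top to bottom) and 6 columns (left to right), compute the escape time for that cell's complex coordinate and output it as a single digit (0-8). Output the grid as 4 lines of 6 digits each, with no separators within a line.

Answer: 233348
334478
376888
688888

Derivation:
(row=0, col=0): c = -1.6000 + 1.0200i → escape time 2
(row=0, col=1): c = -1.3080 + 1.0200i → escape time 3
(row=0, col=2): c = -1.0160 + 1.0200i → escape time 3
(row=0, col=3): c = -0.7240 + 1.0200i → escape time 3
(row=0, col=4): c = -0.4320 + 1.0200i → escape time 4
(row=0, col=5): c = -0.1400 + 1.0200i → escape time 8
(row=1, col=0): c = -1.6000 + 0.7167i → escape time 3
(row=1, col=1): c = -1.3080 + 0.7167i → escape time 3
(row=1, col=2): c = -1.0160 + 0.7167i → escape time 4
(row=1, col=3): c = -0.7240 + 0.7167i → escape time 4
(row=1, col=4): c = -0.4320 + 0.7167i → escape time 7
(row=1, col=5): c = -0.1400 + 0.7167i → escape time 8
(row=2, col=0): c = -1.6000 + 0.4133i → escape time 3
(row=2, col=1): c = -1.3080 + 0.4133i → escape time 7
(row=2, col=2): c = -1.0160 + 0.4133i → escape time 6
(row=2, col=3): c = -0.7240 + 0.4133i → escape time 8
(row=2, col=4): c = -0.4320 + 0.4133i → escape time 8
(row=2, col=5): c = -0.1400 + 0.4133i → escape time 8
(row=3, col=0): c = -1.6000 + 0.1100i → escape time 6
(row=3, col=1): c = -1.3080 + 0.1100i → escape time 8
(row=3, col=2): c = -1.0160 + 0.1100i → escape time 8
(row=3, col=3): c = -0.7240 + 0.1100i → escape time 8
(row=3, col=4): c = -0.4320 + 0.1100i → escape time 8
(row=3, col=5): c = -0.1400 + 0.1100i → escape time 8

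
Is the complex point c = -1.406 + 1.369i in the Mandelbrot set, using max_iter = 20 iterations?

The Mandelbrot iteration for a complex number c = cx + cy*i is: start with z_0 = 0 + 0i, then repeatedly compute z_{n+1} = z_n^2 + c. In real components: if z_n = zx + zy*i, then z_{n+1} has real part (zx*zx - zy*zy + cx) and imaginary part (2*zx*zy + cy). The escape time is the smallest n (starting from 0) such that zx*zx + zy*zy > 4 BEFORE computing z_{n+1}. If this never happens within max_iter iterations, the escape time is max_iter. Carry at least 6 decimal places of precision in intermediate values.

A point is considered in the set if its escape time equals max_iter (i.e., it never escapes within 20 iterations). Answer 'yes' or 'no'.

z_0 = 0 + 0i, c = -1.4060 + 1.3690i
Iter 1: z = -1.4060 + 1.3690i, |z|^2 = 3.8510
Iter 2: z = -1.3033 + -2.4806i, |z|^2 = 7.8522
Escaped at iteration 2

Answer: no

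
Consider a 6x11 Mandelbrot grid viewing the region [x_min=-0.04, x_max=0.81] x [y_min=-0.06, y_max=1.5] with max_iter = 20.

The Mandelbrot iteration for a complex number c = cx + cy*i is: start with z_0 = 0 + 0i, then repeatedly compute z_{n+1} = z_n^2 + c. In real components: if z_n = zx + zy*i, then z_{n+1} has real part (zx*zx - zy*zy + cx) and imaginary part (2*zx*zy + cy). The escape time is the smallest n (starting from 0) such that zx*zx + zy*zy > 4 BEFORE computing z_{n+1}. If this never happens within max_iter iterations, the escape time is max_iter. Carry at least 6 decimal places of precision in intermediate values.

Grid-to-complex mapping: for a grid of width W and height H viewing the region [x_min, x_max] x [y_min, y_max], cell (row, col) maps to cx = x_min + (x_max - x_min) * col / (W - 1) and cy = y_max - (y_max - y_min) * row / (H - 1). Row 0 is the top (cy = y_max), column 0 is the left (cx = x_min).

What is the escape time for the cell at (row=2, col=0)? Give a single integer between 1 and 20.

z_0 = 0 + 0i, c = -0.0400 + 1.1880i
Iter 1: z = -0.0400 + 1.1880i, |z|^2 = 1.4129
Iter 2: z = -1.4497 + 1.0930i, |z|^2 = 3.2963
Iter 3: z = 0.8672 + -1.9810i, |z|^2 = 4.6765
Escaped at iteration 3

Answer: 3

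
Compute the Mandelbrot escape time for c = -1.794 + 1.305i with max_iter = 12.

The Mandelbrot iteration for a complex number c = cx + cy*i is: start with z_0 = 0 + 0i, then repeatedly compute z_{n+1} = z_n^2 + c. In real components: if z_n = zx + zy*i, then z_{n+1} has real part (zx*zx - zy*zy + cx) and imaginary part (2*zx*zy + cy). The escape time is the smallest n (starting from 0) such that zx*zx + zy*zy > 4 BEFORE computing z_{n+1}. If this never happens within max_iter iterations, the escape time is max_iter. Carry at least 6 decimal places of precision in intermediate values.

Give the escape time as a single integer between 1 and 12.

Answer: 1

Derivation:
z_0 = 0 + 0i, c = -1.7940 + 1.3050i
Iter 1: z = -1.7940 + 1.3050i, |z|^2 = 4.9215
Escaped at iteration 1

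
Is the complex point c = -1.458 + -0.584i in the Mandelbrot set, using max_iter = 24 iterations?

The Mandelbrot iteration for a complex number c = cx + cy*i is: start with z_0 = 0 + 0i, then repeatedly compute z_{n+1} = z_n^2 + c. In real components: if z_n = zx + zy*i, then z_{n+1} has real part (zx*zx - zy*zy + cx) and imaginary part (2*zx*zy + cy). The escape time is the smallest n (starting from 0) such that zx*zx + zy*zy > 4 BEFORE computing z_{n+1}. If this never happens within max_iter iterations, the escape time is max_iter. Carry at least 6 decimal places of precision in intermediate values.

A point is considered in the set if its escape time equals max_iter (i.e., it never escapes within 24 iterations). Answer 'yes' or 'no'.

z_0 = 0 + 0i, c = -1.4580 + -0.5840i
Iter 1: z = -1.4580 + -0.5840i, |z|^2 = 2.4668
Iter 2: z = 0.3267 + 1.1189i, |z|^2 = 1.3588
Iter 3: z = -2.6033 + 0.1471i, |z|^2 = 6.7988
Escaped at iteration 3

Answer: no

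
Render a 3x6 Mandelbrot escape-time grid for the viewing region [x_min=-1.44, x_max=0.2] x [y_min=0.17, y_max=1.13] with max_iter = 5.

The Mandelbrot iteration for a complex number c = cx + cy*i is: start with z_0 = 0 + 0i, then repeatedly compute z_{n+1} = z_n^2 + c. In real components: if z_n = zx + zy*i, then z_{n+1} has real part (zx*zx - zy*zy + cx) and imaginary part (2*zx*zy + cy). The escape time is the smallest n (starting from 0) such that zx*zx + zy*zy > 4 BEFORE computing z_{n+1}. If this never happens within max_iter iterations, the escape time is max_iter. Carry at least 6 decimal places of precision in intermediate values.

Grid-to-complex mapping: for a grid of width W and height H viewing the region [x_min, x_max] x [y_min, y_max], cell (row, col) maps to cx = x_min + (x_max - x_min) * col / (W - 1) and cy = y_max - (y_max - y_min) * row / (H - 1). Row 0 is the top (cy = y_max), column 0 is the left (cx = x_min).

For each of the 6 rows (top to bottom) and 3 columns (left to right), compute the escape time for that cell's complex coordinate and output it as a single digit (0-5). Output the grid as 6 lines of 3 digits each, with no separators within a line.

(row=0, col=0): c = -1.4400 + 1.1300i → escape time 2
(row=0, col=1): c = -0.6200 + 1.1300i → escape time 3
(row=0, col=2): c = 0.2000 + 1.1300i → escape time 3
(row=1, col=0): c = -1.4400 + 0.9380i → escape time 3
(row=1, col=1): c = -0.6200 + 0.9380i → escape time 4
(row=1, col=2): c = 0.2000 + 0.9380i → escape time 4
(row=2, col=0): c = -1.4400 + 0.7460i → escape time 3
(row=2, col=1): c = -0.6200 + 0.7460i → escape time 5
(row=2, col=2): c = 0.2000 + 0.7460i → escape time 5
(row=3, col=0): c = -1.4400 + 0.5540i → escape time 3
(row=3, col=1): c = -0.6200 + 0.5540i → escape time 5
(row=3, col=2): c = 0.2000 + 0.5540i → escape time 5
(row=4, col=0): c = -1.4400 + 0.3620i → escape time 5
(row=4, col=1): c = -0.6200 + 0.3620i → escape time 5
(row=4, col=2): c = 0.2000 + 0.3620i → escape time 5
(row=5, col=0): c = -1.4400 + 0.1700i → escape time 5
(row=5, col=1): c = -0.6200 + 0.1700i → escape time 5
(row=5, col=2): c = 0.2000 + 0.1700i → escape time 5

Answer: 233
344
355
355
555
555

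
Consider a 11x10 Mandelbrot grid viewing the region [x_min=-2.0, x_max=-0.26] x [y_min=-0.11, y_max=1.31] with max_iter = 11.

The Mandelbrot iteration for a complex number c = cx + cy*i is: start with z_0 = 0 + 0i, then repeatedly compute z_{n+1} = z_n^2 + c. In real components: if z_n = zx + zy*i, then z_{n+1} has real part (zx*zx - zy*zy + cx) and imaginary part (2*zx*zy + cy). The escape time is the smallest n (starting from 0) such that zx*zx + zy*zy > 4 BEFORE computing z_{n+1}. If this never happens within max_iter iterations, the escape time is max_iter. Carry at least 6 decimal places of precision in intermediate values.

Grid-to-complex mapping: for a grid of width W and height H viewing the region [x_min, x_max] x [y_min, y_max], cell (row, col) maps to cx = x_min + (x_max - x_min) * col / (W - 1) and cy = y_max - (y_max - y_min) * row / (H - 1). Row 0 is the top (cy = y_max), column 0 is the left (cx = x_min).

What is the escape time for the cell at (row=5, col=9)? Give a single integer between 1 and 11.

z_0 = 0 + 0i, c = -0.4340 + 0.5211i
Iter 1: z = -0.4340 + 0.5211i, |z|^2 = 0.4599
Iter 2: z = -0.5172 + 0.0688i, |z|^2 = 0.2722
Iter 3: z = -0.1712 + 0.4500i, |z|^2 = 0.2318
Iter 4: z = -0.6071 + 0.3670i, |z|^2 = 0.5033
Iter 5: z = -0.2001 + 0.0755i, |z|^2 = 0.0457
Iter 6: z = -0.3997 + 0.4909i, |z|^2 = 0.4007
Iter 7: z = -0.5153 + 0.1287i, |z|^2 = 0.2821
Iter 8: z = -0.1851 + 0.3885i, |z|^2 = 0.1852
Iter 9: z = -0.5507 + 0.3773i, |z|^2 = 0.4456
Iter 10: z = -0.2731 + 0.1055i, |z|^2 = 0.0858

Answer: 11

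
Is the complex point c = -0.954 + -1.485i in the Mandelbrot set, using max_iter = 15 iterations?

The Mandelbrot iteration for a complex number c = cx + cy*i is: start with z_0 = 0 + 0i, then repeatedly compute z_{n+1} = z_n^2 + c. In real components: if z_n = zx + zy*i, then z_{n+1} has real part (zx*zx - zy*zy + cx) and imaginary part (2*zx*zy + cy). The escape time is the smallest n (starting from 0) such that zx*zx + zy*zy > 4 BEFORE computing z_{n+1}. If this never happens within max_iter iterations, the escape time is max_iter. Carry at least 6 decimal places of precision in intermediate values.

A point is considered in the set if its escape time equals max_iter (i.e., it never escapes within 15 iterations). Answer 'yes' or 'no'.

Answer: no

Derivation:
z_0 = 0 + 0i, c = -0.9540 + -1.4850i
Iter 1: z = -0.9540 + -1.4850i, |z|^2 = 3.1153
Iter 2: z = -2.2491 + 1.3484i, |z|^2 = 6.8766
Escaped at iteration 2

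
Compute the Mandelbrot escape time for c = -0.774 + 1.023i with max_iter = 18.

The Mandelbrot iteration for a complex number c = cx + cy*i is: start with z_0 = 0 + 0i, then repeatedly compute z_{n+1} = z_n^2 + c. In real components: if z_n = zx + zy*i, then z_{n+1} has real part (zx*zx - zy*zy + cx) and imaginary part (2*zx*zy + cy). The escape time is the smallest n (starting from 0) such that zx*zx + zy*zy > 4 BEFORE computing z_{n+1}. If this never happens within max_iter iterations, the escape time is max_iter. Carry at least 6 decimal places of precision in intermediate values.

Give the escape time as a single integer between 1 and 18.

Answer: 3

Derivation:
z_0 = 0 + 0i, c = -0.7740 + 1.0230i
Iter 1: z = -0.7740 + 1.0230i, |z|^2 = 1.6456
Iter 2: z = -1.2215 + -0.5606i, |z|^2 = 1.8062
Iter 3: z = 0.4037 + 2.3925i, |z|^2 = 5.8870
Escaped at iteration 3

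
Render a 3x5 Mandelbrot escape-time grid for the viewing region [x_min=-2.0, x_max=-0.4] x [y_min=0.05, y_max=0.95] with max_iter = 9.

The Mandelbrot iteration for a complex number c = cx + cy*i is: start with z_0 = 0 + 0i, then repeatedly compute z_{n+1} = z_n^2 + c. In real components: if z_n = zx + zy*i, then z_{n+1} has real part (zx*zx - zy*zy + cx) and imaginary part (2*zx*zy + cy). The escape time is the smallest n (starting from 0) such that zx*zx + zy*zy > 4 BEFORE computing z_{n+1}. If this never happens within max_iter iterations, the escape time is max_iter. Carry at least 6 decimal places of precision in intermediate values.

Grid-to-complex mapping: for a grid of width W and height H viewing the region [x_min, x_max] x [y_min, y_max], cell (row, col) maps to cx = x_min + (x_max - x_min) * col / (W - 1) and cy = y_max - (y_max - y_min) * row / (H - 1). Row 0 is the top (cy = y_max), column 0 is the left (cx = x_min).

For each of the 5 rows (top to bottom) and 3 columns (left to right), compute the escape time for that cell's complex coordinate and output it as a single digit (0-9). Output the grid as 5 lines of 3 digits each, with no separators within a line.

Answer: 135
137
159
199
199

Derivation:
(row=0, col=0): c = -2.0000 + 0.9500i → escape time 1
(row=0, col=1): c = -1.2000 + 0.9500i → escape time 3
(row=0, col=2): c = -0.4000 + 0.9500i → escape time 5
(row=1, col=0): c = -2.0000 + 0.7250i → escape time 1
(row=1, col=1): c = -1.2000 + 0.7250i → escape time 3
(row=1, col=2): c = -0.4000 + 0.7250i → escape time 7
(row=2, col=0): c = -2.0000 + 0.5000i → escape time 1
(row=2, col=1): c = -1.2000 + 0.5000i → escape time 5
(row=2, col=2): c = -0.4000 + 0.5000i → escape time 9
(row=3, col=0): c = -2.0000 + 0.2750i → escape time 1
(row=3, col=1): c = -1.2000 + 0.2750i → escape time 9
(row=3, col=2): c = -0.4000 + 0.2750i → escape time 9
(row=4, col=0): c = -2.0000 + 0.0500i → escape time 1
(row=4, col=1): c = -1.2000 + 0.0500i → escape time 9
(row=4, col=2): c = -0.4000 + 0.0500i → escape time 9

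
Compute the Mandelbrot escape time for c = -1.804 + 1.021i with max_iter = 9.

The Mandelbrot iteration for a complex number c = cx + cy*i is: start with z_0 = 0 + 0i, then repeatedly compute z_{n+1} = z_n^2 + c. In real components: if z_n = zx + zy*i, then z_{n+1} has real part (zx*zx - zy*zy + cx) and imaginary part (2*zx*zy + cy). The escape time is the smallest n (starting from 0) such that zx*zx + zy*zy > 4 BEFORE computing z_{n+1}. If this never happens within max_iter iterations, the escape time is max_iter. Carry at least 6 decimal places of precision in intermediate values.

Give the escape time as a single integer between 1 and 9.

z_0 = 0 + 0i, c = -1.8040 + 1.0210i
Iter 1: z = -1.8040 + 1.0210i, |z|^2 = 4.2969
Escaped at iteration 1

Answer: 1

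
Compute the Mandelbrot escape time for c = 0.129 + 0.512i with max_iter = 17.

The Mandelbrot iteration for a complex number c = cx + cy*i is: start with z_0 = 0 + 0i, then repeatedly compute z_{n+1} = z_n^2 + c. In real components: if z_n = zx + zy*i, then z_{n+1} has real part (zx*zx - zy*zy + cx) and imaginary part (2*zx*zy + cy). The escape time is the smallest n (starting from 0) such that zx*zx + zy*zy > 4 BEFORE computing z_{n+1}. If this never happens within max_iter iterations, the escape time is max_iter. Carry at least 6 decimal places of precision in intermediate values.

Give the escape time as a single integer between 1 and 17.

z_0 = 0 + 0i, c = 0.1290 + 0.5120i
Iter 1: z = 0.1290 + 0.5120i, |z|^2 = 0.2788
Iter 2: z = -0.1165 + 0.6441i, |z|^2 = 0.4284
Iter 3: z = -0.2723 + 0.3619i, |z|^2 = 0.2051
Iter 4: z = 0.0722 + 0.3149i, |z|^2 = 0.1044
Iter 5: z = 0.0350 + 0.5574i, |z|^2 = 0.3120
Iter 6: z = -0.1805 + 0.5511i, |z|^2 = 0.3363
Iter 7: z = -0.1421 + 0.3130i, |z|^2 = 0.1182
Iter 8: z = 0.0512 + 0.4230i, |z|^2 = 0.1816
Iter 9: z = -0.0473 + 0.5553i, |z|^2 = 0.3106
Iter 10: z = -0.1771 + 0.4594i, |z|^2 = 0.2424
Iter 11: z = -0.0507 + 0.3492i, |z|^2 = 0.1245
Iter 12: z = 0.0096 + 0.4766i, |z|^2 = 0.2272
Iter 13: z = -0.0980 + 0.5211i, |z|^2 = 0.2812
Iter 14: z = -0.1330 + 0.4098i, |z|^2 = 0.1856
Iter 15: z = -0.0213 + 0.4030i, |z|^2 = 0.1629
Iter 16: z = -0.0330 + 0.4949i, |z|^2 = 0.2460

Answer: 17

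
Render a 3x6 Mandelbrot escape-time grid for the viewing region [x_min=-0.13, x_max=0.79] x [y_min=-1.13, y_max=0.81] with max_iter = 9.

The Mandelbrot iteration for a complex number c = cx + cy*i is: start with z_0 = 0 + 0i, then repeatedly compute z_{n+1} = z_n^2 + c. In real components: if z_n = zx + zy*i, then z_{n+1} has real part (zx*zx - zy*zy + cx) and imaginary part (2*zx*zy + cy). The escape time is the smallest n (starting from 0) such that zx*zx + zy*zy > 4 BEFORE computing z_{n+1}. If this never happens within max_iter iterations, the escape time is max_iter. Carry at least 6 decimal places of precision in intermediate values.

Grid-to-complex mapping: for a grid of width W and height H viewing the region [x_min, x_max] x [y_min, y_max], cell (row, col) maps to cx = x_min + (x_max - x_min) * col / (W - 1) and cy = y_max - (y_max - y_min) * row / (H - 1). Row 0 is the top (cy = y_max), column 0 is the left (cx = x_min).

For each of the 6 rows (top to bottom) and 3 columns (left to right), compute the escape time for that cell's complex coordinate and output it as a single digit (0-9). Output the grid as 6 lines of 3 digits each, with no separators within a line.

(row=0, col=0): c = -0.1300 + 0.8100i → escape time 9
(row=0, col=1): c = 0.3300 + 0.8100i → escape time 4
(row=0, col=2): c = 0.7900 + 0.8100i → escape time 2
(row=1, col=0): c = -0.1300 + 0.4220i → escape time 9
(row=1, col=1): c = 0.3300 + 0.4220i → escape time 9
(row=1, col=2): c = 0.7900 + 0.4220i → escape time 3
(row=2, col=0): c = -0.1300 + 0.0340i → escape time 9
(row=2, col=1): c = 0.3300 + 0.0340i → escape time 9
(row=2, col=2): c = 0.7900 + 0.0340i → escape time 3
(row=3, col=0): c = -0.1300 + -0.3540i → escape time 9
(row=3, col=1): c = 0.3300 + -0.3540i → escape time 9
(row=3, col=2): c = 0.7900 + -0.3540i → escape time 3
(row=4, col=0): c = -0.1300 + -0.7420i → escape time 9
(row=4, col=1): c = 0.3300 + -0.7420i → escape time 5
(row=4, col=2): c = 0.7900 + -0.7420i → escape time 2
(row=5, col=0): c = -0.1300 + -1.1300i → escape time 5
(row=5, col=1): c = 0.3300 + -1.1300i → escape time 2
(row=5, col=2): c = 0.7900 + -1.1300i → escape time 2

Answer: 942
993
993
993
952
522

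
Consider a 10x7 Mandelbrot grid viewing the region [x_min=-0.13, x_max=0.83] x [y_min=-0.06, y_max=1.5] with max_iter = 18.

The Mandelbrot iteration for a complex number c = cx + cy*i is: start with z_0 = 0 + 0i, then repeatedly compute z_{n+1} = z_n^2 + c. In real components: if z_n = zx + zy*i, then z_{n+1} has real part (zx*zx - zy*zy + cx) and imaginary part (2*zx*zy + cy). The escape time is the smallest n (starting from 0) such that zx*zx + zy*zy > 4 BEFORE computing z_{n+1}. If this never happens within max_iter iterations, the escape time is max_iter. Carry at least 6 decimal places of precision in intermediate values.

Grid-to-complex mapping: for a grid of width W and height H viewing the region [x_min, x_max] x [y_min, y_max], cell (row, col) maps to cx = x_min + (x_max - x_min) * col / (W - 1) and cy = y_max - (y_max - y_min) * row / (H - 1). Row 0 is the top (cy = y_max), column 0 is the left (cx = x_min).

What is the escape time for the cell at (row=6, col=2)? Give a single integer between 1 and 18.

Answer: 18

Derivation:
z_0 = 0 + 0i, c = 0.0833 + -0.0600i
Iter 1: z = 0.0833 + -0.0600i, |z|^2 = 0.0105
Iter 2: z = 0.0867 + -0.0700i, |z|^2 = 0.0124
Iter 3: z = 0.0859 + -0.0721i, |z|^2 = 0.0126
Iter 4: z = 0.0855 + -0.0724i, |z|^2 = 0.0126
Iter 5: z = 0.0854 + -0.0724i, |z|^2 = 0.0125
Iter 6: z = 0.0854 + -0.0724i, |z|^2 = 0.0125
Iter 7: z = 0.0854 + -0.0724i, |z|^2 = 0.0125
Iter 8: z = 0.0854 + -0.0724i, |z|^2 = 0.0125
Iter 9: z = 0.0854 + -0.0724i, |z|^2 = 0.0125
Iter 10: z = 0.0854 + -0.0724i, |z|^2 = 0.0125
Iter 11: z = 0.0854 + -0.0724i, |z|^2 = 0.0125
Iter 12: z = 0.0854 + -0.0724i, |z|^2 = 0.0125
Iter 13: z = 0.0854 + -0.0724i, |z|^2 = 0.0125
Iter 14: z = 0.0854 + -0.0724i, |z|^2 = 0.0125
Iter 15: z = 0.0854 + -0.0724i, |z|^2 = 0.0125
Iter 16: z = 0.0854 + -0.0724i, |z|^2 = 0.0125
Iter 17: z = 0.0854 + -0.0724i, |z|^2 = 0.0125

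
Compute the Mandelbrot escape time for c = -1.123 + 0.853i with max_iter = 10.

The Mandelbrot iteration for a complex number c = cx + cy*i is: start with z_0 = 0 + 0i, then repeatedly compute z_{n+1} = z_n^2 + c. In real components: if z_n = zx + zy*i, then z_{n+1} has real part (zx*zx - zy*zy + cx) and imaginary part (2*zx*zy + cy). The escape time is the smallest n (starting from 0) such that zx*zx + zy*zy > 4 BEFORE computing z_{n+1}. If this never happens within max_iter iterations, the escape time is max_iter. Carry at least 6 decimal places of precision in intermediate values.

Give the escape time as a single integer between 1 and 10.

z_0 = 0 + 0i, c = -1.1230 + 0.8530i
Iter 1: z = -1.1230 + 0.8530i, |z|^2 = 1.9887
Iter 2: z = -0.5895 + -1.0628i, |z|^2 = 1.4771
Iter 3: z = -1.9051 + 2.1060i, |z|^2 = 8.0650
Escaped at iteration 3

Answer: 3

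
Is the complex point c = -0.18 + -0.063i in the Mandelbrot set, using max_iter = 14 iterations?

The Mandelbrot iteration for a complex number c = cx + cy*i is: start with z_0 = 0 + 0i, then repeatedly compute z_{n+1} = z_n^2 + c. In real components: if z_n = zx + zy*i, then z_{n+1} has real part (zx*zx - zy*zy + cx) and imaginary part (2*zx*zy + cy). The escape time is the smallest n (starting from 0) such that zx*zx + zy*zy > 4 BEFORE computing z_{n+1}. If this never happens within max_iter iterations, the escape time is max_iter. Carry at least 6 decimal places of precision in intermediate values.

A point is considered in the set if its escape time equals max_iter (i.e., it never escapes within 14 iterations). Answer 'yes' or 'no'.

Answer: yes

Derivation:
z_0 = 0 + 0i, c = -0.1800 + -0.0630i
Iter 1: z = -0.1800 + -0.0630i, |z|^2 = 0.0364
Iter 2: z = -0.1516 + -0.0403i, |z|^2 = 0.0246
Iter 3: z = -0.1587 + -0.0508i, |z|^2 = 0.0277
Iter 4: z = -0.1574 + -0.0469i, |z|^2 = 0.0270
Iter 5: z = -0.1574 + -0.0482i, |z|^2 = 0.0271
Iter 6: z = -0.1575 + -0.0478i, |z|^2 = 0.0271
Iter 7: z = -0.1575 + -0.0479i, |z|^2 = 0.0271
Iter 8: z = -0.1575 + -0.0479i, |z|^2 = 0.0271
Iter 9: z = -0.1575 + -0.0479i, |z|^2 = 0.0271
Iter 10: z = -0.1575 + -0.0479i, |z|^2 = 0.0271
Iter 11: z = -0.1575 + -0.0479i, |z|^2 = 0.0271
Iter 12: z = -0.1575 + -0.0479i, |z|^2 = 0.0271
Iter 13: z = -0.1575 + -0.0479i, |z|^2 = 0.0271
Did not escape in 14 iterations → in set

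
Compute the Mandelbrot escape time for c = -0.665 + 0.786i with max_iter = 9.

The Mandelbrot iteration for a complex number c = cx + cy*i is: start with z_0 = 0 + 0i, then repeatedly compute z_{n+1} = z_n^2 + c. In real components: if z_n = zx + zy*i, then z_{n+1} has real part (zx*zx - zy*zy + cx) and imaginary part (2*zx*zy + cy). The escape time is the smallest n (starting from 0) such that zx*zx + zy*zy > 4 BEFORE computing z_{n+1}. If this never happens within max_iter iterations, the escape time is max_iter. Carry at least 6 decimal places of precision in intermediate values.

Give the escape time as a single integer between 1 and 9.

z_0 = 0 + 0i, c = -0.6650 + 0.7860i
Iter 1: z = -0.6650 + 0.7860i, |z|^2 = 1.0600
Iter 2: z = -0.8406 + -0.2594i, |z|^2 = 0.7738
Iter 3: z = -0.0257 + 1.2221i, |z|^2 = 1.4941
Iter 4: z = -2.1578 + 0.7231i, |z|^2 = 5.1788
Escaped at iteration 4

Answer: 4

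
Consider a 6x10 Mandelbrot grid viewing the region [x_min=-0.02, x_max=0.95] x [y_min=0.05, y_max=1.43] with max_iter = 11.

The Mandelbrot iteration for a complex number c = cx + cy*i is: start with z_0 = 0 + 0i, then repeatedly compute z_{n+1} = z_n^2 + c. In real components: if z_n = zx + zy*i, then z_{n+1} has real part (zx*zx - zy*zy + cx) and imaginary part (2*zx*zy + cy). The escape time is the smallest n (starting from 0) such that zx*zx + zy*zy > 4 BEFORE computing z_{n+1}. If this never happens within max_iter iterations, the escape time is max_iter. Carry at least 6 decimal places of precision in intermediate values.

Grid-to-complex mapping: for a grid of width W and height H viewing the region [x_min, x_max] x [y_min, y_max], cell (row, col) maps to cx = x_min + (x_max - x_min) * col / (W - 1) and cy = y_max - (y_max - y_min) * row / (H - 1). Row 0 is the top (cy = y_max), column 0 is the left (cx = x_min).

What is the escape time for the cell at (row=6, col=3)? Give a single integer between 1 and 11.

Answer: 4

Derivation:
z_0 = 0 + 0i, c = 0.5620 + 0.5100i
Iter 1: z = 0.5620 + 0.5100i, |z|^2 = 0.5759
Iter 2: z = 0.6177 + 1.0832i, |z|^2 = 1.5550
Iter 3: z = -0.2298 + 1.8483i, |z|^2 = 3.4691
Iter 4: z = -2.8015 + -0.3395i, |z|^2 = 7.9637
Escaped at iteration 4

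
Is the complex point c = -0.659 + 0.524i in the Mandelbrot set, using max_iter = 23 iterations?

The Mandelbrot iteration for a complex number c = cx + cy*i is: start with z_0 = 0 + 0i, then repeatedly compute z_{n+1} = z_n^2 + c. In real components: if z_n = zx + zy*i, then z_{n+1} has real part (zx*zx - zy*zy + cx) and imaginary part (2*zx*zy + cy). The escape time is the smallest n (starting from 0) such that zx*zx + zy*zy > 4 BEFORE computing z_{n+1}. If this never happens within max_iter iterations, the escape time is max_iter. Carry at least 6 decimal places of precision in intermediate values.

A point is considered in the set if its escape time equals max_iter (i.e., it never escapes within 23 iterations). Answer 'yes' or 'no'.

Answer: no

Derivation:
z_0 = 0 + 0i, c = -0.6590 + 0.5240i
Iter 1: z = -0.6590 + 0.5240i, |z|^2 = 0.7089
Iter 2: z = -0.4993 + -0.1666i, |z|^2 = 0.2771
Iter 3: z = -0.4375 + 0.6904i, |z|^2 = 0.6680
Iter 4: z = -0.9443 + -0.0801i, |z|^2 = 0.8981
Iter 5: z = 0.2262 + 0.6752i, |z|^2 = 0.5071
Iter 6: z = -1.0637 + 0.8295i, |z|^2 = 1.8195
Iter 7: z = -0.2156 + -1.2407i, |z|^2 = 1.5858
Iter 8: z = -2.1518 + 1.0590i, |z|^2 = 5.7517
Escaped at iteration 8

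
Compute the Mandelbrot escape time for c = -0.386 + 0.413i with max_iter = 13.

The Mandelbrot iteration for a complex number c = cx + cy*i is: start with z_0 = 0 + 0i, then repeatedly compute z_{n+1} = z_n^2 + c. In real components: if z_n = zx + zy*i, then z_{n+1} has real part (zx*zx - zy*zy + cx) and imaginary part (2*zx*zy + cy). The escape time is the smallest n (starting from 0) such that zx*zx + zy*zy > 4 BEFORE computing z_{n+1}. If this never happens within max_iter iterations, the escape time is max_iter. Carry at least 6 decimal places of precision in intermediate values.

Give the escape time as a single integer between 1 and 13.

Answer: 13

Derivation:
z_0 = 0 + 0i, c = -0.3860 + 0.4130i
Iter 1: z = -0.3860 + 0.4130i, |z|^2 = 0.3196
Iter 2: z = -0.4076 + 0.0942i, |z|^2 = 0.1750
Iter 3: z = -0.2288 + 0.3362i, |z|^2 = 0.1654
Iter 4: z = -0.4467 + 0.2592i, |z|^2 = 0.2667
Iter 5: z = -0.2536 + 0.1814i, |z|^2 = 0.0972
Iter 6: z = -0.3546 + 0.3210i, |z|^2 = 0.2288
Iter 7: z = -0.3633 + 0.1854i, |z|^2 = 0.1663
Iter 8: z = -0.2884 + 0.2783i, |z|^2 = 0.1606
Iter 9: z = -0.3803 + 0.2525i, |z|^2 = 0.2084
Iter 10: z = -0.3051 + 0.2210i, |z|^2 = 0.1419
Iter 11: z = -0.3417 + 0.2782i, |z|^2 = 0.1942
Iter 12: z = -0.3466 + 0.2229i, |z|^2 = 0.1698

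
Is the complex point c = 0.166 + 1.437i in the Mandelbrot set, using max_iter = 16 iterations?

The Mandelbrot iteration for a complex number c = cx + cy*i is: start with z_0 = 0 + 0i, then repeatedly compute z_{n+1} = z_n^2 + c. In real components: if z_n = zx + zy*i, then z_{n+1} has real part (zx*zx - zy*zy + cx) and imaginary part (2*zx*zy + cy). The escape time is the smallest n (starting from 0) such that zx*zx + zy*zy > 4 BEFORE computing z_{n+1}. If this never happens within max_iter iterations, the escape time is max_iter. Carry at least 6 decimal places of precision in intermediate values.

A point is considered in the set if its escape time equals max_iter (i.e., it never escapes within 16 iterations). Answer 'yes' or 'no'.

Answer: no

Derivation:
z_0 = 0 + 0i, c = 0.1660 + 1.4370i
Iter 1: z = 0.1660 + 1.4370i, |z|^2 = 2.0925
Iter 2: z = -1.8714 + 1.9141i, |z|^2 = 7.1659
Escaped at iteration 2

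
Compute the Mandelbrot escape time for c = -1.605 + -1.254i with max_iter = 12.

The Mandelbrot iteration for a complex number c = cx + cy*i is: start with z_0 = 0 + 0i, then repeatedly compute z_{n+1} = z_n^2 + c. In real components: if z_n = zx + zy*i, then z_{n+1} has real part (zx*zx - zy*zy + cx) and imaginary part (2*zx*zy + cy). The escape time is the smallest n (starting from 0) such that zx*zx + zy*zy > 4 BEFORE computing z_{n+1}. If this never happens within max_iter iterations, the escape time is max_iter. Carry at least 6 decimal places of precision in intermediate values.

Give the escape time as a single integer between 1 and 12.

z_0 = 0 + 0i, c = -1.6050 + -1.2540i
Iter 1: z = -1.6050 + -1.2540i, |z|^2 = 4.1485
Escaped at iteration 1

Answer: 1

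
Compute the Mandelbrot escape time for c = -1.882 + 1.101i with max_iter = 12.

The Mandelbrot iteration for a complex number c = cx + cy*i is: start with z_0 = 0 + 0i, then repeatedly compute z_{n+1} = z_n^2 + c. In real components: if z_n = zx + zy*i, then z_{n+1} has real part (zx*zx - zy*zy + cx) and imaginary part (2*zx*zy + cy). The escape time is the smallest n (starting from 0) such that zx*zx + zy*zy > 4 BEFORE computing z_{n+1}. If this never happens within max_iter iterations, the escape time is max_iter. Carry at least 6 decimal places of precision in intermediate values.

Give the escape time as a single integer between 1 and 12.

z_0 = 0 + 0i, c = -1.8820 + 1.1010i
Iter 1: z = -1.8820 + 1.1010i, |z|^2 = 4.7541
Escaped at iteration 1

Answer: 1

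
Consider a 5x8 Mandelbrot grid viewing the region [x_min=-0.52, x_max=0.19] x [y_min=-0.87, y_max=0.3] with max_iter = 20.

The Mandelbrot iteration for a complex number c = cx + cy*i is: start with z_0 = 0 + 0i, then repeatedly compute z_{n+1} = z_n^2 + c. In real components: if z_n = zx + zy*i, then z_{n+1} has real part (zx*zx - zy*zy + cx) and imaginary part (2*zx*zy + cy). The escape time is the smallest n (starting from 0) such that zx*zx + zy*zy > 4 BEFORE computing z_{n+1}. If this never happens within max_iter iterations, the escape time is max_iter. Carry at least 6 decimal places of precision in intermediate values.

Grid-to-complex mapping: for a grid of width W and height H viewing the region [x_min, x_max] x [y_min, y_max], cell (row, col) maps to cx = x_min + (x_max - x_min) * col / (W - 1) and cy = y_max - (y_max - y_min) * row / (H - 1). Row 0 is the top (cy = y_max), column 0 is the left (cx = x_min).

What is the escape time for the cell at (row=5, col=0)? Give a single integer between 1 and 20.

Answer: 20

Derivation:
z_0 = 0 + 0i, c = -0.5200 + -0.5357i
Iter 1: z = -0.5200 + -0.5357i, |z|^2 = 0.5574
Iter 2: z = -0.5366 + 0.0214i, |z|^2 = 0.2884
Iter 3: z = -0.2325 + -0.5587i, |z|^2 = 0.3662
Iter 4: z = -0.7781 + -0.2759i, |z|^2 = 0.6815
Iter 5: z = 0.0093 + -0.1064i, |z|^2 = 0.0114
Iter 6: z = -0.5312 + -0.5377i, |z|^2 = 0.5713
Iter 7: z = -0.5269 + 0.0356i, |z|^2 = 0.2789
Iter 8: z = -0.2436 + -0.5732i, |z|^2 = 0.3879
Iter 9: z = -0.7892 + -0.2564i, |z|^2 = 0.6886
Iter 10: z = 0.0371 + -0.1310i, |z|^2 = 0.0185
Iter 11: z = -0.5358 + -0.5454i, |z|^2 = 0.5846
Iter 12: z = -0.5304 + 0.0488i, |z|^2 = 0.2837
Iter 13: z = -0.2410 + -0.5874i, |z|^2 = 0.4032
Iter 14: z = -0.8070 + -0.2525i, |z|^2 = 0.7150
Iter 15: z = 0.0674 + -0.1281i, |z|^2 = 0.0210
Iter 16: z = -0.5319 + -0.5530i, |z|^2 = 0.5887
Iter 17: z = -0.5429 + 0.0525i, |z|^2 = 0.2975
Iter 18: z = -0.2280 + -0.5927i, |z|^2 = 0.4033
Iter 19: z = -0.8194 + -0.2654i, |z|^2 = 0.7418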